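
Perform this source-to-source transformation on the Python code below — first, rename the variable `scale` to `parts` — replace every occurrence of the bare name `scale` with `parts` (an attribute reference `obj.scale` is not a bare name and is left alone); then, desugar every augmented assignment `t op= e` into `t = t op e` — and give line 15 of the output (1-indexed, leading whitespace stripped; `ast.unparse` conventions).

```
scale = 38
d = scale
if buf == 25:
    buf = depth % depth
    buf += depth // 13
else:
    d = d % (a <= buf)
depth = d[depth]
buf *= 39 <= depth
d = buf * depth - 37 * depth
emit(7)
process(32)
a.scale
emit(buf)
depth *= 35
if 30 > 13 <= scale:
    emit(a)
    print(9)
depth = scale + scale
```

depth = depth * 35

Transformed code:
parts = 38
d = parts
if buf == 25:
    buf = depth % depth
    buf = buf + depth // 13
else:
    d = d % (a <= buf)
depth = d[depth]
buf = buf * (39 <= depth)
d = buf * depth - 37 * depth
emit(7)
process(32)
a.scale
emit(buf)
depth = depth * 35
if 30 > 13 <= parts:
    emit(a)
    print(9)
depth = parts + parts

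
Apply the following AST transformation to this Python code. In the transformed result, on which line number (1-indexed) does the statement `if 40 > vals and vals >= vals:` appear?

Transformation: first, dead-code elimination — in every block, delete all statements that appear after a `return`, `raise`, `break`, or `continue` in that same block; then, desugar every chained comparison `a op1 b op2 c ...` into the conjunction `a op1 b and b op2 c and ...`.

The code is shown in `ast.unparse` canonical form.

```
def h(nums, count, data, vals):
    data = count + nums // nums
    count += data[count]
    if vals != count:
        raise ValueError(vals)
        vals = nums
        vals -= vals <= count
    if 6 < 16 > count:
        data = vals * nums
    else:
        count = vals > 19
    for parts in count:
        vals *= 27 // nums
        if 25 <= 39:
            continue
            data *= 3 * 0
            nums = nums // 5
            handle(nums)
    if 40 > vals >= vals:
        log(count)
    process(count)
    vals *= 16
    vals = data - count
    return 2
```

14

Transformed code:
def h(nums, count, data, vals):
    data = count + nums // nums
    count += data[count]
    if vals != count:
        raise ValueError(vals)
    if 6 < 16 and 16 > count:
        data = vals * nums
    else:
        count = vals > 19
    for parts in count:
        vals *= 27 // nums
        if 25 <= 39:
            continue
    if 40 > vals and vals >= vals:
        log(count)
    process(count)
    vals *= 16
    vals = data - count
    return 2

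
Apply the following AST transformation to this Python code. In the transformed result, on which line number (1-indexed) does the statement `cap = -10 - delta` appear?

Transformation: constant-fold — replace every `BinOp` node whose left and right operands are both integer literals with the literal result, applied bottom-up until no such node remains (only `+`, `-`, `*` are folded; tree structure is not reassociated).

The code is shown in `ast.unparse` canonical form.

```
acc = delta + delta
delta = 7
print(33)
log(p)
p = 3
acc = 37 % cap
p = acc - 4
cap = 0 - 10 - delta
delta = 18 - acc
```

8

Transformed code:
acc = delta + delta
delta = 7
print(33)
log(p)
p = 3
acc = 37 % cap
p = acc - 4
cap = -10 - delta
delta = 18 - acc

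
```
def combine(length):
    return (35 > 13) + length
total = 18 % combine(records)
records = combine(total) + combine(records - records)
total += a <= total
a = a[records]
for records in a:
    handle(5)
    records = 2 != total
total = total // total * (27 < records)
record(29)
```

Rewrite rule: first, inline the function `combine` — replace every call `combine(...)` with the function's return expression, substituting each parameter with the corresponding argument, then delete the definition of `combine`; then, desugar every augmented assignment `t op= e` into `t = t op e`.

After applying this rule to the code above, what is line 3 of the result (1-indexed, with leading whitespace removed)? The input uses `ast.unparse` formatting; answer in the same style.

Transformed code:
total = 18 % ((35 > 13) + records)
records = (35 > 13) + total + ((35 > 13) + (records - records))
total = total + (a <= total)
a = a[records]
for records in a:
    handle(5)
    records = 2 != total
total = total // total * (27 < records)
record(29)

total = total + (a <= total)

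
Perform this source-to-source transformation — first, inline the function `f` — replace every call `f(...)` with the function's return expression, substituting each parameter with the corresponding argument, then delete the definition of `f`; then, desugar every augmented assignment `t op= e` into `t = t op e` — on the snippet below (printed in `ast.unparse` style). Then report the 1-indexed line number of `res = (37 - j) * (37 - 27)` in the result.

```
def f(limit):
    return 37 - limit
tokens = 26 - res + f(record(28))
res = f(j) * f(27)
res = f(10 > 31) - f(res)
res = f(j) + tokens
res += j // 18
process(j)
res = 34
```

2

Transformed code:
tokens = 26 - res + (37 - record(28))
res = (37 - j) * (37 - 27)
res = 37 - (10 > 31) - (37 - res)
res = 37 - j + tokens
res = res + j // 18
process(j)
res = 34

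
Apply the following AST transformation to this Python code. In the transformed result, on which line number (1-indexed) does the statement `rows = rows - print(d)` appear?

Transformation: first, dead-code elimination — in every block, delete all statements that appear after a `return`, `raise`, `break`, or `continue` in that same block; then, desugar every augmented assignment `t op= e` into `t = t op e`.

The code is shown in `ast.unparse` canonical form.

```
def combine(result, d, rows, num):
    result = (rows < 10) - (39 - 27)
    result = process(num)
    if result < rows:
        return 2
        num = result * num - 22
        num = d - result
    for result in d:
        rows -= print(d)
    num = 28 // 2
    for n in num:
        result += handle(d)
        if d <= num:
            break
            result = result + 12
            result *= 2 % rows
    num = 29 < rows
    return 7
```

7

Transformed code:
def combine(result, d, rows, num):
    result = (rows < 10) - (39 - 27)
    result = process(num)
    if result < rows:
        return 2
    for result in d:
        rows = rows - print(d)
    num = 28 // 2
    for n in num:
        result = result + handle(d)
        if d <= num:
            break
    num = 29 < rows
    return 7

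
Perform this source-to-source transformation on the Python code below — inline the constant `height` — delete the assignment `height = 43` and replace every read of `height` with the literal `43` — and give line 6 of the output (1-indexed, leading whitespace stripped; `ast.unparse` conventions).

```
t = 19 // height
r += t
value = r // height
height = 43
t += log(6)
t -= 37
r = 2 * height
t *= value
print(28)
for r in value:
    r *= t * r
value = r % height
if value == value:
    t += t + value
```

Transformed code:
t = 19 // 43
r += t
value = r // 43
t += log(6)
t -= 37
r = 2 * 43
t *= value
print(28)
for r in value:
    r *= t * r
value = r % 43
if value == value:
    t += t + value

r = 2 * 43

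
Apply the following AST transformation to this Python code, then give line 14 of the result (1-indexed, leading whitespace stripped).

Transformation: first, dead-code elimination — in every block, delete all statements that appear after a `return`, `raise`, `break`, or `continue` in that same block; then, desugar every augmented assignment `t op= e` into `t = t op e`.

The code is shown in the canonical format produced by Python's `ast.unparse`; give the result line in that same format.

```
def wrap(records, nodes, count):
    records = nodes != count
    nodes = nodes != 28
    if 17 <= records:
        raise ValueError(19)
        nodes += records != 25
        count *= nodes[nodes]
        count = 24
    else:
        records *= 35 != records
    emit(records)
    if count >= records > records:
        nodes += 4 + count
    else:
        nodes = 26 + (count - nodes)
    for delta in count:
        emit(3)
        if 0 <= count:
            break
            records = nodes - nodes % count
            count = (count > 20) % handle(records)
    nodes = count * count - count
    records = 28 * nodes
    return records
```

emit(3)

Transformed code:
def wrap(records, nodes, count):
    records = nodes != count
    nodes = nodes != 28
    if 17 <= records:
        raise ValueError(19)
    else:
        records = records * (35 != records)
    emit(records)
    if count >= records > records:
        nodes = nodes + (4 + count)
    else:
        nodes = 26 + (count - nodes)
    for delta in count:
        emit(3)
        if 0 <= count:
            break
    nodes = count * count - count
    records = 28 * nodes
    return records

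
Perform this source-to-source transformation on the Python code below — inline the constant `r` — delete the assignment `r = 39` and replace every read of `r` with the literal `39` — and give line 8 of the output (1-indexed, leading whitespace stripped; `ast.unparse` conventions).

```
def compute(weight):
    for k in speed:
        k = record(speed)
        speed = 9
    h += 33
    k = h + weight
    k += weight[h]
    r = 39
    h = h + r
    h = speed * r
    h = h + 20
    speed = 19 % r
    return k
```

h = h + 39

Transformed code:
def compute(weight):
    for k in speed:
        k = record(speed)
        speed = 9
    h += 33
    k = h + weight
    k += weight[h]
    h = h + 39
    h = speed * 39
    h = h + 20
    speed = 19 % 39
    return k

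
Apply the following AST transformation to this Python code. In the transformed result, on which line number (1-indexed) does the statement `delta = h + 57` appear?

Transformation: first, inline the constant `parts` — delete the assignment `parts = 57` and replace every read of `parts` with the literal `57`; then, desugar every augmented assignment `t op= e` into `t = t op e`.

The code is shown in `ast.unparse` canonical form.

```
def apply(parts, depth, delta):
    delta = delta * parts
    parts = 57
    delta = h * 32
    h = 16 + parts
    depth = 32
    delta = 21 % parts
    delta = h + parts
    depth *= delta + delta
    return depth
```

Transformed code:
def apply(parts, depth, delta):
    delta = delta * 57
    delta = h * 32
    h = 16 + 57
    depth = 32
    delta = 21 % 57
    delta = h + 57
    depth = depth * (delta + delta)
    return depth

7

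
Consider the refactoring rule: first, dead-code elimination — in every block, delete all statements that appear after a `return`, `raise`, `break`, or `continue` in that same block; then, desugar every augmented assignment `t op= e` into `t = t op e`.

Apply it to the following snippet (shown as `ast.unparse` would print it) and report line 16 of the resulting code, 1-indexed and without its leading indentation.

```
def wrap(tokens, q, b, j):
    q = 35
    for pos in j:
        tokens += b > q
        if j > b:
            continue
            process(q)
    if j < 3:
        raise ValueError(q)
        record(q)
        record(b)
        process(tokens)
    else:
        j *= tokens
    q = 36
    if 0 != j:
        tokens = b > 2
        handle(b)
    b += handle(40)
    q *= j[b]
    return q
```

q = q * j[b]

Transformed code:
def wrap(tokens, q, b, j):
    q = 35
    for pos in j:
        tokens = tokens + (b > q)
        if j > b:
            continue
    if j < 3:
        raise ValueError(q)
    else:
        j = j * tokens
    q = 36
    if 0 != j:
        tokens = b > 2
        handle(b)
    b = b + handle(40)
    q = q * j[b]
    return q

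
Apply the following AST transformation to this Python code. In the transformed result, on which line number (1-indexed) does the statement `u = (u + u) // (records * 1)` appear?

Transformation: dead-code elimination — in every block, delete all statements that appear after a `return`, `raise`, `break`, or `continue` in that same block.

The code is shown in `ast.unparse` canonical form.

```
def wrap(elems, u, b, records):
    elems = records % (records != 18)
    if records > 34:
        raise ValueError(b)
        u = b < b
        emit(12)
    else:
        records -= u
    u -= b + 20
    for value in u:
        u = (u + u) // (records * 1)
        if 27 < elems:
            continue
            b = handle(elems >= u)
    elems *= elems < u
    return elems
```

Transformed code:
def wrap(elems, u, b, records):
    elems = records % (records != 18)
    if records > 34:
        raise ValueError(b)
    else:
        records -= u
    u -= b + 20
    for value in u:
        u = (u + u) // (records * 1)
        if 27 < elems:
            continue
    elems *= elems < u
    return elems

9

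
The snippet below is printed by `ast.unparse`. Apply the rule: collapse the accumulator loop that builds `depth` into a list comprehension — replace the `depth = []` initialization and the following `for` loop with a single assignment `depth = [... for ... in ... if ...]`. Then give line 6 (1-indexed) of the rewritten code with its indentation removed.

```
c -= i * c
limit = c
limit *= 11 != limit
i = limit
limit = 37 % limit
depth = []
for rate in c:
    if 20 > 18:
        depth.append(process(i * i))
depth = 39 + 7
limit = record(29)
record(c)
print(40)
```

depth = [process(i * i) for rate in c if 20 > 18]

Transformed code:
c -= i * c
limit = c
limit *= 11 != limit
i = limit
limit = 37 % limit
depth = [process(i * i) for rate in c if 20 > 18]
depth = 39 + 7
limit = record(29)
record(c)
print(40)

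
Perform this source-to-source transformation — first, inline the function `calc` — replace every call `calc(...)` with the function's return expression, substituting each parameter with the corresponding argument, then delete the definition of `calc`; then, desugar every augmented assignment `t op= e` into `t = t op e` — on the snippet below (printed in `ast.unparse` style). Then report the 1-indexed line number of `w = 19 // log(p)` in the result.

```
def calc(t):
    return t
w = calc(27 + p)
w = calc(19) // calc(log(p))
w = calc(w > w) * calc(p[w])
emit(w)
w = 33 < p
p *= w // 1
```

Transformed code:
w = 27 + p
w = 19 // log(p)
w = (w > w) * p[w]
emit(w)
w = 33 < p
p = p * (w // 1)

2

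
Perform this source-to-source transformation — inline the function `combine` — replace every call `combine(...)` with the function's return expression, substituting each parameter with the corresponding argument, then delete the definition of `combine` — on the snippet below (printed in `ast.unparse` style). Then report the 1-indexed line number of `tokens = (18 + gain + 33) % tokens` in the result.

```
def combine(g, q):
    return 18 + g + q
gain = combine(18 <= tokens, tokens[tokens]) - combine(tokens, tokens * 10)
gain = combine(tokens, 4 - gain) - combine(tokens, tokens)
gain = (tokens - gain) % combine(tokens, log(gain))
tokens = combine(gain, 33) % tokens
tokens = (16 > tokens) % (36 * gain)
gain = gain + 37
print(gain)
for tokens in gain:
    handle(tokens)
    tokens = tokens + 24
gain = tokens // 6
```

Transformed code:
gain = 18 + (18 <= tokens) + tokens[tokens] - (18 + tokens + tokens * 10)
gain = 18 + tokens + (4 - gain) - (18 + tokens + tokens)
gain = (tokens - gain) % (18 + tokens + log(gain))
tokens = (18 + gain + 33) % tokens
tokens = (16 > tokens) % (36 * gain)
gain = gain + 37
print(gain)
for tokens in gain:
    handle(tokens)
    tokens = tokens + 24
gain = tokens // 6

4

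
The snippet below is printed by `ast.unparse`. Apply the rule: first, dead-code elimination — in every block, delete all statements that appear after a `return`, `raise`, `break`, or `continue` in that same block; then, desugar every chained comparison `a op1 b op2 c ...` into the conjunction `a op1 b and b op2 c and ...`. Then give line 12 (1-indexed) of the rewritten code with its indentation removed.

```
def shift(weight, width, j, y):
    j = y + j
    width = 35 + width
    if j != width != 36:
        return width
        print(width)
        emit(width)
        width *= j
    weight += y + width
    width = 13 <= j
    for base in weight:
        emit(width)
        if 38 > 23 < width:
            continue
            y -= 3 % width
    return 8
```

Transformed code:
def shift(weight, width, j, y):
    j = y + j
    width = 35 + width
    if j != width and width != 36:
        return width
    weight += y + width
    width = 13 <= j
    for base in weight:
        emit(width)
        if 38 > 23 and 23 < width:
            continue
    return 8

return 8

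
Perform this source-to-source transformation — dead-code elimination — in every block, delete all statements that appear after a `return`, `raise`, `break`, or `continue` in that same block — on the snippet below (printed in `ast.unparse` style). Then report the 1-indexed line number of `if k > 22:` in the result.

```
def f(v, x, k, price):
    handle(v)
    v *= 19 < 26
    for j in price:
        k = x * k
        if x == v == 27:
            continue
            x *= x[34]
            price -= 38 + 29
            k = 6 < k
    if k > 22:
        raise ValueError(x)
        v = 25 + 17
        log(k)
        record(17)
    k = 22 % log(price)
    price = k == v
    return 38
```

Transformed code:
def f(v, x, k, price):
    handle(v)
    v *= 19 < 26
    for j in price:
        k = x * k
        if x == v == 27:
            continue
    if k > 22:
        raise ValueError(x)
    k = 22 % log(price)
    price = k == v
    return 38

8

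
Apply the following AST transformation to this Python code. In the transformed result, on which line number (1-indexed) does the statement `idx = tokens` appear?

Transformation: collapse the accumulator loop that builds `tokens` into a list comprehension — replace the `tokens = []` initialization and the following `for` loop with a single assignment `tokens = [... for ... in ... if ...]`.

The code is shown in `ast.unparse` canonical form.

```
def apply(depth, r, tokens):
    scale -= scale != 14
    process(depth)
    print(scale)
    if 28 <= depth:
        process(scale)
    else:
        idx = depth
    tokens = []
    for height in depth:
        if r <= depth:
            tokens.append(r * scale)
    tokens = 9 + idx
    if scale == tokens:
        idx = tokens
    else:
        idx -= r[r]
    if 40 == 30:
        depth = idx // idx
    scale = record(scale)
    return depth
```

Transformed code:
def apply(depth, r, tokens):
    scale -= scale != 14
    process(depth)
    print(scale)
    if 28 <= depth:
        process(scale)
    else:
        idx = depth
    tokens = [r * scale for height in depth if r <= depth]
    tokens = 9 + idx
    if scale == tokens:
        idx = tokens
    else:
        idx -= r[r]
    if 40 == 30:
        depth = idx // idx
    scale = record(scale)
    return depth

12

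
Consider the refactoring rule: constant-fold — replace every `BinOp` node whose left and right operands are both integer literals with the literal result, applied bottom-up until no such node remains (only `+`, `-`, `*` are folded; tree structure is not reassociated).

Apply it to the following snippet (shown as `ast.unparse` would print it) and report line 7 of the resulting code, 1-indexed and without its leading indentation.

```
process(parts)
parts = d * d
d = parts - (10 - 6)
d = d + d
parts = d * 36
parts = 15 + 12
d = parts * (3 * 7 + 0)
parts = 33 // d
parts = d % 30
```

Transformed code:
process(parts)
parts = d * d
d = parts - 4
d = d + d
parts = d * 36
parts = 27
d = parts * 21
parts = 33 // d
parts = d % 30

d = parts * 21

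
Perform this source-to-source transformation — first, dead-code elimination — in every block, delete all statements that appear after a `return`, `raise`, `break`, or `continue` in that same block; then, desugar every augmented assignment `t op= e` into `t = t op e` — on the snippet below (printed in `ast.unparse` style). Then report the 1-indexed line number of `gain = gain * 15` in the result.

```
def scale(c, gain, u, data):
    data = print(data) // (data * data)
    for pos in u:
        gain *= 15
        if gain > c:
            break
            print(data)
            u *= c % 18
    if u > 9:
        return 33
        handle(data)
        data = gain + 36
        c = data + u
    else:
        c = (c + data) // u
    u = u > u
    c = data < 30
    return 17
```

Transformed code:
def scale(c, gain, u, data):
    data = print(data) // (data * data)
    for pos in u:
        gain = gain * 15
        if gain > c:
            break
    if u > 9:
        return 33
    else:
        c = (c + data) // u
    u = u > u
    c = data < 30
    return 17

4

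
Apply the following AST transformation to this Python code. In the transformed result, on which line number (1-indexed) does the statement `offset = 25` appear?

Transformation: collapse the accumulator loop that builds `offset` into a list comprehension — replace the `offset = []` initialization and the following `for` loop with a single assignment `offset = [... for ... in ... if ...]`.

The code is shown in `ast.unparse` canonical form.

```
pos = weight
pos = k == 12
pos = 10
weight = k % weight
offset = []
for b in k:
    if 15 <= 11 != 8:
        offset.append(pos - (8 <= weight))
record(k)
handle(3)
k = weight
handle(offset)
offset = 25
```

10

Transformed code:
pos = weight
pos = k == 12
pos = 10
weight = k % weight
offset = [pos - (8 <= weight) for b in k if 15 <= 11 != 8]
record(k)
handle(3)
k = weight
handle(offset)
offset = 25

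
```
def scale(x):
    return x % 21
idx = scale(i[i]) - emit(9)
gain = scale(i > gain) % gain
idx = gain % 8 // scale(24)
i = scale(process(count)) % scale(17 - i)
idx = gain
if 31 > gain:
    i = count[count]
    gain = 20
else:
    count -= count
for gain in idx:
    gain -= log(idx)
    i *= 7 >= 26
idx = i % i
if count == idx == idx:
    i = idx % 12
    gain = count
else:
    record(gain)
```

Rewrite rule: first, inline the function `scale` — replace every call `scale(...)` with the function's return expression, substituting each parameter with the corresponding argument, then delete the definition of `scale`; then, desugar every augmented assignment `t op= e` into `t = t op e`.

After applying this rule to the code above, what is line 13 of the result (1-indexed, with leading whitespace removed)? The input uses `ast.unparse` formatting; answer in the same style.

Transformed code:
idx = i[i] % 21 - emit(9)
gain = (i > gain) % 21 % gain
idx = gain % 8 // (24 % 21)
i = process(count) % 21 % ((17 - i) % 21)
idx = gain
if 31 > gain:
    i = count[count]
    gain = 20
else:
    count = count - count
for gain in idx:
    gain = gain - log(idx)
    i = i * (7 >= 26)
idx = i % i
if count == idx == idx:
    i = idx % 12
    gain = count
else:
    record(gain)

i = i * (7 >= 26)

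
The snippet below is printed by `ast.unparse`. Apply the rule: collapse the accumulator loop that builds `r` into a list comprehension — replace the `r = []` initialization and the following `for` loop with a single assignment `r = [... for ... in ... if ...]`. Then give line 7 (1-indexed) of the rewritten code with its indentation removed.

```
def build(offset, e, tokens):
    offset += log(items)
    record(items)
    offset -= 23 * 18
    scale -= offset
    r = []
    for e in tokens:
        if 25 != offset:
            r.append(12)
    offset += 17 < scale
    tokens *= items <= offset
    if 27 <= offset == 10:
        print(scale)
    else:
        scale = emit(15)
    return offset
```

Transformed code:
def build(offset, e, tokens):
    offset += log(items)
    record(items)
    offset -= 23 * 18
    scale -= offset
    r = [12 for e in tokens if 25 != offset]
    offset += 17 < scale
    tokens *= items <= offset
    if 27 <= offset == 10:
        print(scale)
    else:
        scale = emit(15)
    return offset

offset += 17 < scale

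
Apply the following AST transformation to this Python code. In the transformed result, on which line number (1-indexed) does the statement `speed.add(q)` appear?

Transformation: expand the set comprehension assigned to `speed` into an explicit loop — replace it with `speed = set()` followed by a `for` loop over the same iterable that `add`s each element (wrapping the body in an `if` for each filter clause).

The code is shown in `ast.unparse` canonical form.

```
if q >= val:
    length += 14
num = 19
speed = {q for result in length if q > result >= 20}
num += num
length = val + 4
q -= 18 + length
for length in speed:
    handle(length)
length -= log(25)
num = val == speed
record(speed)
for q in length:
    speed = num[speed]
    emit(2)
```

7

Transformed code:
if q >= val:
    length += 14
num = 19
speed = set()
for result in length:
    if q > result >= 20:
        speed.add(q)
num += num
length = val + 4
q -= 18 + length
for length in speed:
    handle(length)
length -= log(25)
num = val == speed
record(speed)
for q in length:
    speed = num[speed]
    emit(2)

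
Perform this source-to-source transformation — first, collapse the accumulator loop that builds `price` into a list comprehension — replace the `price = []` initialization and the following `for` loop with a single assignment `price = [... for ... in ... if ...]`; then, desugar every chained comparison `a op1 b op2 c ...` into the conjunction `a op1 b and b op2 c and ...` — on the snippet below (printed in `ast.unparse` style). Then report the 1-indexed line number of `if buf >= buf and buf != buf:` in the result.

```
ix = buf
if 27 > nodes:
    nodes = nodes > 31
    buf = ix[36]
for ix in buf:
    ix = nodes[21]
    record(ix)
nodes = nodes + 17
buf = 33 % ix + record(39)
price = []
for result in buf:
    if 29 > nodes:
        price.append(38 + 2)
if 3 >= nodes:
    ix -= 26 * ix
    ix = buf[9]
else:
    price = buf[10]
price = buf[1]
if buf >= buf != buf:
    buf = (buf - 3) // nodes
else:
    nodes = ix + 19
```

Transformed code:
ix = buf
if 27 > nodes:
    nodes = nodes > 31
    buf = ix[36]
for ix in buf:
    ix = nodes[21]
    record(ix)
nodes = nodes + 17
buf = 33 % ix + record(39)
price = [38 + 2 for result in buf if 29 > nodes]
if 3 >= nodes:
    ix -= 26 * ix
    ix = buf[9]
else:
    price = buf[10]
price = buf[1]
if buf >= buf and buf != buf:
    buf = (buf - 3) // nodes
else:
    nodes = ix + 19

17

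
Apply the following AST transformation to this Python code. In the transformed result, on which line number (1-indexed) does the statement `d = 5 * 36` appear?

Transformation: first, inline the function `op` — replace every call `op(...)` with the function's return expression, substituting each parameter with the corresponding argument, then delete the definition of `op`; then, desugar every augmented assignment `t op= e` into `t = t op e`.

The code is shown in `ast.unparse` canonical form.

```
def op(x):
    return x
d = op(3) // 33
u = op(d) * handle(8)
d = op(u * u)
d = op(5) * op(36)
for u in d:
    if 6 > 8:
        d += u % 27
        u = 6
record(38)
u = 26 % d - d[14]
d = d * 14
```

4

Transformed code:
d = 3 // 33
u = d * handle(8)
d = u * u
d = 5 * 36
for u in d:
    if 6 > 8:
        d = d + u % 27
        u = 6
record(38)
u = 26 % d - d[14]
d = d * 14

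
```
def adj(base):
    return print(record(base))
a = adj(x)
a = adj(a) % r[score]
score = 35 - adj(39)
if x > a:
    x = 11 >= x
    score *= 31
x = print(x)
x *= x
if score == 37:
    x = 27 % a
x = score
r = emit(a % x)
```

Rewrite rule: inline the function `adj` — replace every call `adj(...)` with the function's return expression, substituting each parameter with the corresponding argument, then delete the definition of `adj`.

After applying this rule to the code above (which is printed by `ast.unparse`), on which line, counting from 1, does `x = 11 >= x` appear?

Transformed code:
a = print(record(x))
a = print(record(a)) % r[score]
score = 35 - print(record(39))
if x > a:
    x = 11 >= x
    score *= 31
x = print(x)
x *= x
if score == 37:
    x = 27 % a
x = score
r = emit(a % x)

5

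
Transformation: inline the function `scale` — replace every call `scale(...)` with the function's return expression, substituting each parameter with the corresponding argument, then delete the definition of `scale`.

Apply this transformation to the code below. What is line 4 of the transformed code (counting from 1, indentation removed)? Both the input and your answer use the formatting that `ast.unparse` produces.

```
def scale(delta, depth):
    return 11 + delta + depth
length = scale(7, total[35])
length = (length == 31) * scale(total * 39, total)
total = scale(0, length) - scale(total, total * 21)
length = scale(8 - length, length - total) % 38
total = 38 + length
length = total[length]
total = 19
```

Transformed code:
length = 11 + 7 + total[35]
length = (length == 31) * (11 + total * 39 + total)
total = 11 + 0 + length - (11 + total + total * 21)
length = (11 + (8 - length) + (length - total)) % 38
total = 38 + length
length = total[length]
total = 19

length = (11 + (8 - length) + (length - total)) % 38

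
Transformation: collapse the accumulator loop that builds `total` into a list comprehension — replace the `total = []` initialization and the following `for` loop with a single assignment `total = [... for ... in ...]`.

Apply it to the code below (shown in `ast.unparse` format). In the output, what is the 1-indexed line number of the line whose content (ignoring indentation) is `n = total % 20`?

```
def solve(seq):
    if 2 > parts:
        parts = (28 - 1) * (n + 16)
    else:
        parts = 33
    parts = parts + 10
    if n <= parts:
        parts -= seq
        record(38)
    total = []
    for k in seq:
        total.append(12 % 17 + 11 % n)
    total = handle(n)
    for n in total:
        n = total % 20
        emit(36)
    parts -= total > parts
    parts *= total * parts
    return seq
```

13

Transformed code:
def solve(seq):
    if 2 > parts:
        parts = (28 - 1) * (n + 16)
    else:
        parts = 33
    parts = parts + 10
    if n <= parts:
        parts -= seq
        record(38)
    total = [12 % 17 + 11 % n for k in seq]
    total = handle(n)
    for n in total:
        n = total % 20
        emit(36)
    parts -= total > parts
    parts *= total * parts
    return seq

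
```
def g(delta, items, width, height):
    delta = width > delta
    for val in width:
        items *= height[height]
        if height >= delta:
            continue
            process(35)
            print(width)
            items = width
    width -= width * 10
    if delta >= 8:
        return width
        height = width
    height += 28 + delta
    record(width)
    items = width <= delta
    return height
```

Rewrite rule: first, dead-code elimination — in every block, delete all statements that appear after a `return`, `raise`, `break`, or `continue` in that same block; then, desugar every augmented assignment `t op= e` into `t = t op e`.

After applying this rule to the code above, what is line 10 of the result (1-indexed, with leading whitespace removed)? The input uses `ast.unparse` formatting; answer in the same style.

Transformed code:
def g(delta, items, width, height):
    delta = width > delta
    for val in width:
        items = items * height[height]
        if height >= delta:
            continue
    width = width - width * 10
    if delta >= 8:
        return width
    height = height + (28 + delta)
    record(width)
    items = width <= delta
    return height

height = height + (28 + delta)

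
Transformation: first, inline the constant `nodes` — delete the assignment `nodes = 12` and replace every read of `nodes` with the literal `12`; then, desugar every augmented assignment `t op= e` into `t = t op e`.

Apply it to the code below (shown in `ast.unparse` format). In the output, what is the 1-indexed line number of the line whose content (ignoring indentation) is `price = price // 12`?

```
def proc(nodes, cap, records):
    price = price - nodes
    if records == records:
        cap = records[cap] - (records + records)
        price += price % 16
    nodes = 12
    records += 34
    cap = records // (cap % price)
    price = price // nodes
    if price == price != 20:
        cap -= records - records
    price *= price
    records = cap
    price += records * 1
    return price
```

8

Transformed code:
def proc(nodes, cap, records):
    price = price - 12
    if records == records:
        cap = records[cap] - (records + records)
        price = price + price % 16
    records = records + 34
    cap = records // (cap % price)
    price = price // 12
    if price == price != 20:
        cap = cap - (records - records)
    price = price * price
    records = cap
    price = price + records * 1
    return price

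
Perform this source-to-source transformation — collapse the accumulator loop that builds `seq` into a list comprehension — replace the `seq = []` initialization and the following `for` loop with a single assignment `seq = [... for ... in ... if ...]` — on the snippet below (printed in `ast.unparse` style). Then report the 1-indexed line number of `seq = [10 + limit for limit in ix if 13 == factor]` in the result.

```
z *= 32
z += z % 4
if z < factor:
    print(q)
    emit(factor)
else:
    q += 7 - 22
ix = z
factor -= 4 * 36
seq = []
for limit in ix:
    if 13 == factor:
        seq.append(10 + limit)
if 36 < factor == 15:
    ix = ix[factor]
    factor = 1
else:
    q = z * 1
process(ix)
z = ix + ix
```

10

Transformed code:
z *= 32
z += z % 4
if z < factor:
    print(q)
    emit(factor)
else:
    q += 7 - 22
ix = z
factor -= 4 * 36
seq = [10 + limit for limit in ix if 13 == factor]
if 36 < factor == 15:
    ix = ix[factor]
    factor = 1
else:
    q = z * 1
process(ix)
z = ix + ix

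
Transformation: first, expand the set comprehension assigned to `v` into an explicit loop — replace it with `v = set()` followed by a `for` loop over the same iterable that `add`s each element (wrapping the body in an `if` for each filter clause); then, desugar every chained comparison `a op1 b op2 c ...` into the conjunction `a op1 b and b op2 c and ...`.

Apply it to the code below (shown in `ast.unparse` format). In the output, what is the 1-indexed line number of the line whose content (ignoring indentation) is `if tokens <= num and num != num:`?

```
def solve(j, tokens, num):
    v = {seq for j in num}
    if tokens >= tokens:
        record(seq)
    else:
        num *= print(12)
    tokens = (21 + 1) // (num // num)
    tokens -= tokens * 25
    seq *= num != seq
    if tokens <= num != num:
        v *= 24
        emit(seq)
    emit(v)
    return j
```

12

Transformed code:
def solve(j, tokens, num):
    v = set()
    for j in num:
        v.add(seq)
    if tokens >= tokens:
        record(seq)
    else:
        num *= print(12)
    tokens = (21 + 1) // (num // num)
    tokens -= tokens * 25
    seq *= num != seq
    if tokens <= num and num != num:
        v *= 24
        emit(seq)
    emit(v)
    return j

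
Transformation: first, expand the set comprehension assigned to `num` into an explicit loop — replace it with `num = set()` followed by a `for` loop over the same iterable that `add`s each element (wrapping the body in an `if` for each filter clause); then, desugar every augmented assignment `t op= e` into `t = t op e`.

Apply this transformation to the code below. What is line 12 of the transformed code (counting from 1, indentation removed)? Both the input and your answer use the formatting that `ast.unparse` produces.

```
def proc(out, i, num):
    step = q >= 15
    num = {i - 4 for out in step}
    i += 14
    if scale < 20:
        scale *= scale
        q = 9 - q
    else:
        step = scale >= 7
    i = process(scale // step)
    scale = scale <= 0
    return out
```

Transformed code:
def proc(out, i, num):
    step = q >= 15
    num = set()
    for out in step:
        num.add(i - 4)
    i = i + 14
    if scale < 20:
        scale = scale * scale
        q = 9 - q
    else:
        step = scale >= 7
    i = process(scale // step)
    scale = scale <= 0
    return out

i = process(scale // step)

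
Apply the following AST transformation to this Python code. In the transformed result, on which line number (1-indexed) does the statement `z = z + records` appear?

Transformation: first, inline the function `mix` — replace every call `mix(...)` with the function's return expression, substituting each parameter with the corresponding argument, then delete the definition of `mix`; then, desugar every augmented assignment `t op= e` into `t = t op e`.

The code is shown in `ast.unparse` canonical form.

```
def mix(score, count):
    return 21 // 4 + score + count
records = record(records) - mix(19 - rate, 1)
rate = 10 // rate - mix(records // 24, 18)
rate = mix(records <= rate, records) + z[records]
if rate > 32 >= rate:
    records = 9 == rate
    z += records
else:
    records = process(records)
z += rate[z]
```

Transformed code:
records = record(records) - (21 // 4 + (19 - rate) + 1)
rate = 10 // rate - (21 // 4 + records // 24 + 18)
rate = 21 // 4 + (records <= rate) + records + z[records]
if rate > 32 >= rate:
    records = 9 == rate
    z = z + records
else:
    records = process(records)
z = z + rate[z]

6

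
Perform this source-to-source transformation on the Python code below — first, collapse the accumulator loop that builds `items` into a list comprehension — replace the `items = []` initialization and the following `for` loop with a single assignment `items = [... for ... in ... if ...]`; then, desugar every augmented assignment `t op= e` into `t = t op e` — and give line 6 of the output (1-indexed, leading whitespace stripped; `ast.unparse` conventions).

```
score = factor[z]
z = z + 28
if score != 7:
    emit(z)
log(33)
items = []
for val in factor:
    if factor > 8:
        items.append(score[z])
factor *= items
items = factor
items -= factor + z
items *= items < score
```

Transformed code:
score = factor[z]
z = z + 28
if score != 7:
    emit(z)
log(33)
items = [score[z] for val in factor if factor > 8]
factor = factor * items
items = factor
items = items - (factor + z)
items = items * (items < score)

items = [score[z] for val in factor if factor > 8]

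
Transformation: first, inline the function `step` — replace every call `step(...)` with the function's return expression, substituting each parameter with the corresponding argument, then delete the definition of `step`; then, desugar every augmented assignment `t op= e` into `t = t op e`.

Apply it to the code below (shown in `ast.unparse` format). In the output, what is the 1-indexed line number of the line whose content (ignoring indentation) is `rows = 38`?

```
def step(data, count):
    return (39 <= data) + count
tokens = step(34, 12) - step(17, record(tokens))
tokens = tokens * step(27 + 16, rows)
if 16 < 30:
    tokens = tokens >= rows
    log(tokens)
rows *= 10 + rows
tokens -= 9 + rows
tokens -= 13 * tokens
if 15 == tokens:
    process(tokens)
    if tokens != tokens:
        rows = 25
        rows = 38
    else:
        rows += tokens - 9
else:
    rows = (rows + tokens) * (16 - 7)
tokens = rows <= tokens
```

Transformed code:
tokens = (39 <= 34) + 12 - ((39 <= 17) + record(tokens))
tokens = tokens * ((39 <= 27 + 16) + rows)
if 16 < 30:
    tokens = tokens >= rows
    log(tokens)
rows = rows * (10 + rows)
tokens = tokens - (9 + rows)
tokens = tokens - 13 * tokens
if 15 == tokens:
    process(tokens)
    if tokens != tokens:
        rows = 25
        rows = 38
    else:
        rows = rows + (tokens - 9)
else:
    rows = (rows + tokens) * (16 - 7)
tokens = rows <= tokens

13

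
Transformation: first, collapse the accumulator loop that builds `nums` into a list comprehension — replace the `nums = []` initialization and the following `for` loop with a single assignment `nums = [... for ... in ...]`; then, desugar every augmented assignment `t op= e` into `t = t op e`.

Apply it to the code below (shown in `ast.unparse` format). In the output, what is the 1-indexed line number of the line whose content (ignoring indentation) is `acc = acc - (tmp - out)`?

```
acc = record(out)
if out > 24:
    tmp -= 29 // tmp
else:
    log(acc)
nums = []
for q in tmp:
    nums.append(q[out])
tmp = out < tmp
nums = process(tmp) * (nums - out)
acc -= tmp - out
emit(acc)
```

9

Transformed code:
acc = record(out)
if out > 24:
    tmp = tmp - 29 // tmp
else:
    log(acc)
nums = [q[out] for q in tmp]
tmp = out < tmp
nums = process(tmp) * (nums - out)
acc = acc - (tmp - out)
emit(acc)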